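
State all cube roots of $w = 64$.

|w| = 64, arg(w) = 0°
Root modulus = 64^(1/3) = 4
Root arguments: θ_k = (0° + 360°k)/3 for k = 0, 1, ..., 2
Roots: 4, -2 + 2*sqrt(3)i, -2 - 2*sqrt(3)i


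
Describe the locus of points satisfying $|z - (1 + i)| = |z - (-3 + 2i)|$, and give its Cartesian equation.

|z - z1| = |z - z2| means z is equidistant from z1 and z2,
i.e. the perpendicular bisector of the segment from (1, 1) to (-3, 2) (midpoint (-1, 3/2)).
With z = x + yi, square both sides:
(x - 1)^2 + (y - 1)^2 = (x - (-3))^2 + (y - 2)^2
The x^2 and y^2 terms cancel: -8x + 2y = 13 - 2 = 11
Simplify: 8x - 2y = -11
Locus: Perpendicular bisector of the segment from (1, 1) to (-3, 2): the line 8x - 2y = -11


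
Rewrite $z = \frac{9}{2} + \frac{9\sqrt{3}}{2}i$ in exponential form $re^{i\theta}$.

r = |z| = sqrt((9/2)^2 + (9*sqrt(3)/2)^2) = sqrt(81/4 + 243/4) = sqrt(81) = 9
θ = arctan(b/a) = arctan(7.7942/4.5) (quadrant-adjusted) = 60° = π/3
z = 9e^(i*π/3)


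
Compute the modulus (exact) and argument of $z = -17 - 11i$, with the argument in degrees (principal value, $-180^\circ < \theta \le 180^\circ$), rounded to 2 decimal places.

|z| = sqrt((-17)^2 + (-11)^2) = sqrt(410)
arg(z) = arctan(b/a) = arctan(-11/-17) (quadrant-adjusted) = -147.09°


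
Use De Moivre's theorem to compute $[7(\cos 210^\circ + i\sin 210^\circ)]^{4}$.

By De Moivre: z^n = r^n(cos(nθ) + i sin(nθ))
= 7^4(cos(4*210°) + i sin(4*210°))
= 2401(cos 120° + i sin 120°)
= -2401/2 + (2401*sqrt(3)/2)i


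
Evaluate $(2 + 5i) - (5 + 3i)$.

(2 - 5) + (5 - 3)i = -3 + 2i


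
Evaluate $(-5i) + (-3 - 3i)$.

(0 + (-3)) + (-5 + (-3))i = -3 - 8i


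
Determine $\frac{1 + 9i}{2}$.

Divisor is real, so divide each part by 2:
= 1/2 + (9/2)i


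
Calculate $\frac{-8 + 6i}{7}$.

Divisor is real, so divide each part by 7:
= -8/7 + (6/7)i


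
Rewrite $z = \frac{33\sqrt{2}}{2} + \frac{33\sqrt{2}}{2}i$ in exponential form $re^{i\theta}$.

r = |z| = sqrt((33*sqrt(2)/2)^2 + (33*sqrt(2)/2)^2) = sqrt(1089/2 + 1089/2) = sqrt(1089) = 33
θ = arctan(b/a) = arctan(23.3345/23.3345) (quadrant-adjusted) = 45° = π/4
z = 33e^(i*π/4)


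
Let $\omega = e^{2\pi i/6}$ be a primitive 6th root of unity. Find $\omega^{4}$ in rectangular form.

ω^4 = e^(2πi·4/6) = e^(i·4π/3)
= cos(4π/3) + i sin(4π/3)
= -1/2 - (sqrt(3)/2)i


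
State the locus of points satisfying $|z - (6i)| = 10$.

|z - z0| = r describes a circle centered at z0 with radius r
Here z0 = 6i and r = 10
Locus: Circle centered at (0, 6) with radius 10


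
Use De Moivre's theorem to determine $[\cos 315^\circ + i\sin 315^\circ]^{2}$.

By De Moivre: z^n = r^n(cos(nθ) + i sin(nθ))
= 1^2(cos(2*315°) + i sin(2*315°))
= 1(cos 270° + i sin 270°)
= -i


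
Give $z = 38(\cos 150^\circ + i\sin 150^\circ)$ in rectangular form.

a = r cos θ = 38 * -sqrt(3)/2 = -19*sqrt(3)
b = r sin θ = 38 * 1/2 = 19
z = -19*sqrt(3) + 19i


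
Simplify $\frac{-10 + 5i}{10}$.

Divisor is real, so divide each part by 10:
= -1 + (1/2)i


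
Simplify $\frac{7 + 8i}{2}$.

Divisor is real, so divide each part by 2:
= 7/2 + 4i


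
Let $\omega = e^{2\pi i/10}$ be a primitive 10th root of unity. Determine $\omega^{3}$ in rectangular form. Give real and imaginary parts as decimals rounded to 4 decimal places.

ω^3 = e^(2πi·3/10) = e^(i·3π/5)
= cos(3π/5) + i sin(3π/5)
= -0.3090 + 0.9511i


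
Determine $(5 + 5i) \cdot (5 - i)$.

(a1*a2 - b1*b2) + (a1*b2 + b1*a2)i
= (25 - (-5)) + (-5 + 25)i
= 30 + 20i


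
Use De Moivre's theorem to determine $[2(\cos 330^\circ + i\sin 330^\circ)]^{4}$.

By De Moivre: z^n = r^n(cos(nθ) + i sin(nθ))
= 2^4(cos(4*330°) + i sin(4*330°))
= 16(cos 240° + i sin 240°)
= -8 - 8*sqrt(3)i


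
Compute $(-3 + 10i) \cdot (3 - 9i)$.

(a1*a2 - b1*b2) + (a1*b2 + b1*a2)i
= (-9 - (-90)) + (27 + 30)i
= 81 + 57i


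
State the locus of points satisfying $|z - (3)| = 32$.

|z - z0| = r describes a circle centered at z0 with radius r
Here z0 = 3 and r = 32
Locus: Circle centered at (3, 0) with radius 32


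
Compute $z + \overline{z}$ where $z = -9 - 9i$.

z + conjugate(z) = (a + bi) + (a - bi) = 2a
= 2 * (-9) = -18


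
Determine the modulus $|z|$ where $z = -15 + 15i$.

|z| = sqrt(a^2 + b^2) = sqrt((-15)^2 + 15^2) = sqrt(450) = sqrt(450)


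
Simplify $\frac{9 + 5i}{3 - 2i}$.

Multiply numerator and denominator by conjugate (3 + 2i):
= (9 + 5i)(3 + 2i) / (3^2 + (-2)^2)
= (17 + 33i) / 13
= 17/13 + (33/13)i


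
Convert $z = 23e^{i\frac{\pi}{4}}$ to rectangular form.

a = r cos θ = 23 * sqrt(2)/2 = 23*sqrt(2)/2
b = r sin θ = 23 * sqrt(2)/2 = 23*sqrt(2)/2
z = 23*sqrt(2)/2 + (23*sqrt(2)/2)i


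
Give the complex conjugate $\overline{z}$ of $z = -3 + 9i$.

If z = a + bi, then conjugate(z) = a - bi
conjugate(-3 + 9i) = -3 - 9i


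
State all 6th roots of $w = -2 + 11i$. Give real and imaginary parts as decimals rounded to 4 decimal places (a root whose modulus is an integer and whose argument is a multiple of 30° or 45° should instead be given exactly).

|w| = sqrt(125) ≈ 11.180340, arg(w) ≈ 100.304846°
Root modulus = sqrt(125)^(1/6) ≈ 1.495349
Root arguments: θ_k = (arg(w) + 360°k)/6 for k = 0, 1, ..., 5
Compute each root as (root modulus)(cos θ_k + i sin θ_k) using full-precision intermediates, then round to 4 decimal places.
Roots: 1.4321 + 0.4301i, 0.3436 + 1.4553i, -1.0886 + 1.0252i, -1.4321 - 0.4301i, -0.3436 - 1.4553i, 1.0886 - 1.0252i


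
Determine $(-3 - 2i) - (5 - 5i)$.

(-3 - 5) + (-2 - (-5))i = -8 + 3i


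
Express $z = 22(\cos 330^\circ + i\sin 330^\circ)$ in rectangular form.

a = r cos θ = 22 * sqrt(3)/2 = 11*sqrt(3)
b = r sin θ = 22 * -1/2 = -11
z = 11*sqrt(3) - 11i


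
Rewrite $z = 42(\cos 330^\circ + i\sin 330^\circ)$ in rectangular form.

a = r cos θ = 42 * sqrt(3)/2 = 21*sqrt(3)
b = r sin θ = 42 * -1/2 = -21
z = 21*sqrt(3) - 21i


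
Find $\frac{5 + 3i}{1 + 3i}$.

Multiply numerator and denominator by conjugate (1 - 3i):
= (5 + 3i)(1 - 3i) / (1^2 + 3^2)
= (14 - 12i) / 10
Divide through by 2: (7 - 6i) / 5
= 7/5 - (6/5)i


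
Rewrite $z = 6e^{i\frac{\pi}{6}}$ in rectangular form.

a = r cos θ = 6 * sqrt(3)/2 = 3*sqrt(3)
b = r sin θ = 6 * 1/2 = 3
z = 3*sqrt(3) + 3i


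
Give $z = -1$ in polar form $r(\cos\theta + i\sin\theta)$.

r = |z| = sqrt(a^2 + b^2) = sqrt((-1)^2 + (0)^2) = sqrt(1 + 0) = sqrt(1) = 1
b = 0 and a < 0, so z lies on the negative real axis: θ = 180°
z = 1(cos 180° + i sin 180°)


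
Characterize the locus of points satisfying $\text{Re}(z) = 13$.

Re(z) = x where z = x + yi; the equation x = 13 is satisfied by all points with that x-coordinate
Locus: Vertical line x = 13


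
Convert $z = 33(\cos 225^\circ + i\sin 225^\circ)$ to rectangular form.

a = r cos θ = 33 * -sqrt(2)/2 = -33*sqrt(2)/2
b = r sin θ = 33 * -sqrt(2)/2 = -33*sqrt(2)/2
z = -33*sqrt(2)/2 - (33*sqrt(2)/2)i


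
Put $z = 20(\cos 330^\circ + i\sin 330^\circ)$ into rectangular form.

a = r cos θ = 20 * sqrt(3)/2 = 10*sqrt(3)
b = r sin θ = 20 * -1/2 = -10
z = 10*sqrt(3) - 10i


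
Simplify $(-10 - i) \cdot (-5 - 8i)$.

(a1*a2 - b1*b2) + (a1*b2 + b1*a2)i
= (50 - 8) + (80 + 5)i
= 42 + 85i


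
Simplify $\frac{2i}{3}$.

Divisor is real, so divide each part by 3:
= 0 + (2/3)i


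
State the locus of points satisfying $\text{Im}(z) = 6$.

Im(z) = y where z = x + yi; the equation y = 6 is satisfied by all points with that y-coordinate
Locus: Horizontal line y = 6


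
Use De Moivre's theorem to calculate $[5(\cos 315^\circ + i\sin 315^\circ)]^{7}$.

By De Moivre: z^n = r^n(cos(nθ) + i sin(nθ))
= 5^7(cos(7*315°) + i sin(7*315°))
= 78125(cos 45° + i sin 45°)
= 78125*sqrt(2)/2 + (78125*sqrt(2)/2)i


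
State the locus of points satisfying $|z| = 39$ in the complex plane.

|z| = 39 means sqrt(x^2 + y^2) = 39
This is a circle of radius 39 centered at the origin


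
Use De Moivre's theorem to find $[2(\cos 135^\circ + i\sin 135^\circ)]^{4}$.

By De Moivre: z^n = r^n(cos(nθ) + i sin(nθ))
= 2^4(cos(4*135°) + i sin(4*135°))
= 16(cos 180° + i sin 180°)
= -16


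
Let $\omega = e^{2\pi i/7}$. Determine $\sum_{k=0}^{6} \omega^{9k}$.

Let ζ = ω^9 = e^(2πi·9/7). Since 7 ∤ 9, ζ ≠ 1.
Sum = Σ_{k=0}^{6} ζ^k = (ζ^7 - 1)/(ζ - 1) = (ω^{9·7} - 1)/(ζ - 1) = (1 - 1)/(ζ - 1) = 0


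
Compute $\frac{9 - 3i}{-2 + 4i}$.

Multiply numerator and denominator by conjugate (-2 - 4i):
= (9 - 3i)(-2 - 4i) / ((-2)^2 + 4^2)
= (-30 - 30i) / 20
Divide through by 10: (-3 - 3i) / 2
= -3/2 - (3/2)i


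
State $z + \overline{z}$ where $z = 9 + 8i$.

z + conjugate(z) = (a + bi) + (a - bi) = 2a
= 2 * 9 = 18


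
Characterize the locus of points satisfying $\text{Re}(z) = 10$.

Re(z) = x where z = x + yi; the equation x = 10 is satisfied by all points with that x-coordinate
Locus: Vertical line x = 10


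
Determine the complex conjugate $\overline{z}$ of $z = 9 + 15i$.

If z = a + bi, then conjugate(z) = a - bi
conjugate(9 + 15i) = 9 - 15i


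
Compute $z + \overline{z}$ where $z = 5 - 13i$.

z + conjugate(z) = (a + bi) + (a - bi) = 2a
= 2 * 5 = 10


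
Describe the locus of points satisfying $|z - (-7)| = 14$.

|z - z0| = r describes a circle centered at z0 with radius r
Here z0 = -7 and r = 14
Locus: Circle centered at (-7, 0) with radius 14


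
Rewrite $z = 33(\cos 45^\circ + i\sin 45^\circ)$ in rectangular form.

a = r cos θ = 33 * sqrt(2)/2 = 33*sqrt(2)/2
b = r sin θ = 33 * sqrt(2)/2 = 33*sqrt(2)/2
z = 33*sqrt(2)/2 + (33*sqrt(2)/2)i


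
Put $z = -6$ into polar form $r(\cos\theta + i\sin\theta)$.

r = |z| = sqrt(a^2 + b^2) = sqrt((-6)^2 + (0)^2) = sqrt(36 + 0) = sqrt(36) = 6
b = 0 and a < 0, so z lies on the negative real axis: θ = 180°
z = 6(cos 180° + i sin 180°)


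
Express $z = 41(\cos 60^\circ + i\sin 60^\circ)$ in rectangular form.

a = r cos θ = 41 * 1/2 = 41/2
b = r sin θ = 41 * sqrt(3)/2 = 41*sqrt(3)/2
z = 41/2 + (41*sqrt(3)/2)i


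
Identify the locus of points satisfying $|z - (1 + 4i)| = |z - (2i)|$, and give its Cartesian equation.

|z - z1| = |z - z2| means z is equidistant from z1 and z2,
i.e. the perpendicular bisector of the segment from (1, 4) to (0, 2) (midpoint (1/2, 3)).
With z = x + yi, square both sides:
(x - 1)^2 + (y - 4)^2 = (x - 0)^2 + (y - 2)^2
The x^2 and y^2 terms cancel: -2x + (-4)y = 4 - 17 = -13
Simplify: 2x + 4y = 13
Locus: Perpendicular bisector of the segment from (1, 4) to (0, 2): the line 2x + 4y = 13


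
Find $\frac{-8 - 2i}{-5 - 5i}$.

Multiply numerator and denominator by conjugate (-5 + 5i):
= (-8 - 2i)(-5 + 5i) / ((-5)^2 + (-5)^2)
= (50 - 30i) / 50
Divide through by 10: (5 - 3i) / 5
= 1 - (3/5)i


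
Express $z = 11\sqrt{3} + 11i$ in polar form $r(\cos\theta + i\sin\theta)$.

r = |z| = sqrt(a^2 + b^2) = sqrt((11*sqrt(3))^2 + (11)^2) = sqrt(363 + 121) = sqrt(484) = 22
θ = arctan(b/a) = arctan(11/19.0526) (quadrant-adjusted) = 30°
z = 22(cos 30° + i sin 30°)


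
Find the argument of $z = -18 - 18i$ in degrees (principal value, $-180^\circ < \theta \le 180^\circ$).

θ = arctan(b/a) = arctan(-18/-18) (quadrant-adjusted) = -135°


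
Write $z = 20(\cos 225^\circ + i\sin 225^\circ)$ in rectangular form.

a = r cos θ = 20 * -sqrt(2)/2 = -10*sqrt(2)
b = r sin θ = 20 * -sqrt(2)/2 = -10*sqrt(2)
z = -10*sqrt(2) - 10*sqrt(2)i


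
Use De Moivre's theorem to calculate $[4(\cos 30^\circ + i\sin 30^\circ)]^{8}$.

By De Moivre: z^n = r^n(cos(nθ) + i sin(nθ))
= 4^8(cos(8*30°) + i sin(8*30°))
= 65536(cos 240° + i sin 240°)
= -32768 - 32768*sqrt(3)i


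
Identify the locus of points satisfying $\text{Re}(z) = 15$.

Re(z) = x where z = x + yi; the equation x = 15 is satisfied by all points with that x-coordinate
Locus: Vertical line x = 15


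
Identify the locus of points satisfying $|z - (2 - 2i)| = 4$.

|z - z0| = r describes a circle centered at z0 with radius r
Here z0 = 2 - 2i and r = 4
Locus: Circle centered at (2, -2) with radius 4


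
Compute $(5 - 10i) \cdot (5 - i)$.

(a1*a2 - b1*b2) + (a1*b2 + b1*a2)i
= (25 - 10) + (-5 + (-50))i
= 15 - 55i


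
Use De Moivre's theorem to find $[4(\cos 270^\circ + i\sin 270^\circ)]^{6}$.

By De Moivre: z^n = r^n(cos(nθ) + i sin(nθ))
= 4^6(cos(6*270°) + i sin(6*270°))
= 4096(cos 180° + i sin 180°)
= -4096


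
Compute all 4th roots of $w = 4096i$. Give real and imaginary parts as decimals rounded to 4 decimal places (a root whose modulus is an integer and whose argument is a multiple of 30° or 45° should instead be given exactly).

|w| = 4096, arg(w) = 90°
Root modulus = 4096^(1/4) = 8
Root arguments: θ_k = (90° + 360°k)/4 for k = 0, 1, ..., 3
Compute each root as (root modulus)(cos θ_k + i sin θ_k) using full-precision intermediates, then round to 4 decimal places.
Roots: 7.3910 + 3.0615i, -3.0615 + 7.3910i, -7.3910 - 3.0615i, 3.0615 - 7.3910i


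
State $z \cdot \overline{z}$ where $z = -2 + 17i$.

z * conjugate(z) = |z|^2 = a^2 + b^2
= (-2)^2 + 17^2 = 293


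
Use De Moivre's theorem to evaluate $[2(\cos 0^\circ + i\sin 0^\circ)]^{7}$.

By De Moivre: z^n = r^n(cos(nθ) + i sin(nθ))
= 2^7(cos(7*0°) + i sin(7*0°))
= 128(cos 0° + i sin 0°)
= 128


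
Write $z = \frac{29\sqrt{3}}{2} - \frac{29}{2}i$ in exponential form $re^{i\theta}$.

r = |z| = sqrt((29*sqrt(3)/2)^2 + (-29/2)^2) = sqrt(2523/4 + 841/4) = sqrt(841) = 29
θ = arctan(b/a) = arctan(-14.5/25.1147) (quadrant-adjusted) = -30° = -π/6
z = 29e^(-i*π/6)


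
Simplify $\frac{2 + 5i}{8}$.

Divisor is real, so divide each part by 8:
= 1/4 + (5/8)i


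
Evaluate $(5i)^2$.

(a + bi)^2 = a^2 - b^2 + 2abi
= 0^2 - 5^2 + 2*0*5i
= -25


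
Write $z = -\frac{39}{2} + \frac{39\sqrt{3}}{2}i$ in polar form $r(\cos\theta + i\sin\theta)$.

r = |z| = sqrt(a^2 + b^2) = sqrt((-39/2)^2 + (39*sqrt(3)/2)^2) = sqrt(1521/4 + 4563/4) = sqrt(1521) = 39
θ = arctan(b/a) = arctan(33.775/-19.5) (quadrant-adjusted) = 120°
z = 39(cos 120° + i sin 120°)


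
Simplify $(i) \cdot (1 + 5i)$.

(a1*a2 - b1*b2) + (a1*b2 + b1*a2)i
= (0 - 5) + (0 + 1)i
= -5 + i


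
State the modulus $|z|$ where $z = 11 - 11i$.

|z| = sqrt(a^2 + b^2) = sqrt(11^2 + (-11)^2) = sqrt(242) = sqrt(242)


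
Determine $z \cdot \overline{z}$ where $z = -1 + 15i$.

z * conjugate(z) = |z|^2 = a^2 + b^2
= (-1)^2 + 15^2 = 226


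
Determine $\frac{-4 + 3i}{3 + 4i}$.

Multiply numerator and denominator by conjugate (3 - 4i):
= (-4 + 3i)(3 - 4i) / (3^2 + 4^2)
= (25i) / 25
= i


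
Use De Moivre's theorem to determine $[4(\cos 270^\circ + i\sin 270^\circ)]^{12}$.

By De Moivre: z^n = r^n(cos(nθ) + i sin(nθ))
= 4^12(cos(12*270°) + i sin(12*270°))
= 16777216(cos 0° + i sin 0°)
= 16777216


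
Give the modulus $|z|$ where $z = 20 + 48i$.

|z| = sqrt(a^2 + b^2) = sqrt(20^2 + 48^2) = sqrt(2704) = 52


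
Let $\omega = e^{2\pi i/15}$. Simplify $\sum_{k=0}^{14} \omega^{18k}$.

Let ζ = ω^18 = e^(2πi·18/15). Since 15 ∤ 18, ζ ≠ 1.
Sum = Σ_{k=0}^{14} ζ^k = (ζ^15 - 1)/(ζ - 1) = (ω^{18·15} - 1)/(ζ - 1) = (1 - 1)/(ζ - 1) = 0


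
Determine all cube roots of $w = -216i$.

|w| = 216, arg(w) = 270°
Root modulus = 216^(1/3) = 6
Root arguments: θ_k = (270° + 360°k)/3 for k = 0, 1, ..., 2
Roots: 6i, -3*sqrt(3) - 3i, 3*sqrt(3) - 3i


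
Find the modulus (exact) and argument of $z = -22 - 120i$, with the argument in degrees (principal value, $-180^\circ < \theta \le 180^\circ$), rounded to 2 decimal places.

|z| = sqrt((-22)^2 + (-120)^2) = 122
arg(z) = arctan(b/a) = arctan(-120/-22) (quadrant-adjusted) = -100.39°


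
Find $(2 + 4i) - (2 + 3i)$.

(2 - 2) + (4 - 3)i = i


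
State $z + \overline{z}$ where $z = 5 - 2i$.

z + conjugate(z) = (a + bi) + (a - bi) = 2a
= 2 * 5 = 10


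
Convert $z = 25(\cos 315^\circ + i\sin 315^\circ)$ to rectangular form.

a = r cos θ = 25 * sqrt(2)/2 = 25*sqrt(2)/2
b = r sin θ = 25 * -sqrt(2)/2 = -25*sqrt(2)/2
z = 25*sqrt(2)/2 - (25*sqrt(2)/2)i


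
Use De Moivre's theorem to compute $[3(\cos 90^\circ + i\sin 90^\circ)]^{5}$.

By De Moivre: z^n = r^n(cos(nθ) + i sin(nθ))
= 3^5(cos(5*90°) + i sin(5*90°))
= 243(cos 90° + i sin 90°)
= 243i


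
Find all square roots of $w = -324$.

|w| = 324, arg(w) = 180°
Root modulus = 324^(1/2) = 18
Root arguments: θ_k = (180° + 360°k)/2 for k = 0, 1, ..., 1
Roots: 18i, -18i


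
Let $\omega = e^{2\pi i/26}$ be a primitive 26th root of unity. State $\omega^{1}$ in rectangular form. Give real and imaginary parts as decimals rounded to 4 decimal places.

ω^1 = e^(2πi·1/26) = e^(i·1π/13)
= cos(1π/13) + i sin(1π/13)
= 0.9709 + 0.2393i


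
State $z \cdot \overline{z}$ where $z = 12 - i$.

z * conjugate(z) = |z|^2 = a^2 + b^2
= 12^2 + (-1)^2 = 145


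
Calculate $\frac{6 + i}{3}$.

Divisor is real, so divide each part by 3:
= 2 + (1/3)i


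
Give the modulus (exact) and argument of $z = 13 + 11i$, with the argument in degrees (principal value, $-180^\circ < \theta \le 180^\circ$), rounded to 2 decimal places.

|z| = sqrt(13^2 + 11^2) = sqrt(290)
arg(z) = arctan(b/a) = arctan(11/13) (quadrant-adjusted) = 40.24°


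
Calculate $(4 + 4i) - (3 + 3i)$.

(4 - 3) + (4 - 3)i = 1 + i


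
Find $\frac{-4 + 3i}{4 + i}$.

Multiply numerator and denominator by conjugate (4 - i):
= (-4 + 3i)(4 - i) / (4^2 + 1^2)
= (-13 + 16i) / 17
= -13/17 + (16/17)i


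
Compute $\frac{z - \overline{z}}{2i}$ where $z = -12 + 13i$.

z - conjugate(z) = 2bi
(z - conjugate(z))/(2i) = 2bi/(2i) = b = 13


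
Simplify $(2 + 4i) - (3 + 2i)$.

(2 - 3) + (4 - 2)i = -1 + 2i


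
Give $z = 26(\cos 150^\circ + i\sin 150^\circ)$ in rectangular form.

a = r cos θ = 26 * -sqrt(3)/2 = -13*sqrt(3)
b = r sin θ = 26 * 1/2 = 13
z = -13*sqrt(3) + 13i


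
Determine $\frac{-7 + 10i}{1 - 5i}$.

Multiply numerator and denominator by conjugate (1 + 5i):
= (-7 + 10i)(1 + 5i) / (1^2 + (-5)^2)
= (-57 - 25i) / 26
= -57/26 - (25/26)i


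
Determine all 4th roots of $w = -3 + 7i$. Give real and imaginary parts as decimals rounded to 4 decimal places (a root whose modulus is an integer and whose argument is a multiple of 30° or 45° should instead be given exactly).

|w| = sqrt(58) ≈ 7.615773, arg(w) ≈ 113.198591°
Root modulus = sqrt(58)^(1/4) ≈ 1.661225
Root arguments: θ_k = (arg(w) + 360°k)/4 for k = 0, 1, ..., 3
Compute each root as (root modulus)(cos θ_k + i sin θ_k) using full-precision intermediates, then round to 4 decimal places.
Roots: 1.4627 + 0.7876i, -0.7876 + 1.4627i, -1.4627 - 0.7876i, 0.7876 - 1.4627i


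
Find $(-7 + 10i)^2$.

(a + bi)^2 = a^2 - b^2 + 2abi
= (-7)^2 - 10^2 + 2*(-7)*10i
= -51 - 140i


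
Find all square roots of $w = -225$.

|w| = 225, arg(w) = 180°
Root modulus = 225^(1/2) = 15
Root arguments: θ_k = (180° + 360°k)/2 for k = 0, 1, ..., 1
Roots: 15i, -15i


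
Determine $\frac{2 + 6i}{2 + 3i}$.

Multiply numerator and denominator by conjugate (2 - 3i):
= (2 + 6i)(2 - 3i) / (2^2 + 3^2)
= (22 + 6i) / 13
= 22/13 + (6/13)i


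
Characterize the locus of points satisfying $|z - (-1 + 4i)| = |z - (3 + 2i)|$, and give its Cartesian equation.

|z - z1| = |z - z2| means z is equidistant from z1 and z2,
i.e. the perpendicular bisector of the segment from (-1, 4) to (3, 2) (midpoint (1, 3)).
With z = x + yi, square both sides:
(x - (-1))^2 + (y - 4)^2 = (x - 3)^2 + (y - 2)^2
The x^2 and y^2 terms cancel: 8x + (-4)y = 13 - 17 = -4
Simplify: 2x - y = -1
Locus: Perpendicular bisector of the segment from (-1, 4) to (3, 2): the line 2x - y = -1


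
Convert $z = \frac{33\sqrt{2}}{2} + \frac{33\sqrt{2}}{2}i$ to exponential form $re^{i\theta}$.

r = |z| = sqrt((33*sqrt(2)/2)^2 + (33*sqrt(2)/2)^2) = sqrt(1089/2 + 1089/2) = sqrt(1089) = 33
θ = arctan(b/a) = arctan(23.3345/23.3345) (quadrant-adjusted) = 45° = π/4
z = 33e^(i*π/4)


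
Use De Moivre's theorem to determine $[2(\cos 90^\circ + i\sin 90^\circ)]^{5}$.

By De Moivre: z^n = r^n(cos(nθ) + i sin(nθ))
= 2^5(cos(5*90°) + i sin(5*90°))
= 32(cos 90° + i sin 90°)
= 32i


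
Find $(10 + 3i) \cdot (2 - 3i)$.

(a1*a2 - b1*b2) + (a1*b2 + b1*a2)i
= (20 - (-9)) + (-30 + 6)i
= 29 - 24i


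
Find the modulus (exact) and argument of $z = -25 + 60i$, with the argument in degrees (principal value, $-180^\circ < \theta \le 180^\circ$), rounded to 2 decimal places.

|z| = sqrt((-25)^2 + 60^2) = 65
arg(z) = arctan(b/a) = arctan(60/-25) (quadrant-adjusted) = 112.62°


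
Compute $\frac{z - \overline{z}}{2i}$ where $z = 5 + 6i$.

z - conjugate(z) = 2bi
(z - conjugate(z))/(2i) = 2bi/(2i) = b = 6


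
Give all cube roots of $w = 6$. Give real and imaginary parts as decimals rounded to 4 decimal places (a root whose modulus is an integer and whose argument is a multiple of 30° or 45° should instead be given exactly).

|w| = 6, arg(w) = 0°
Root modulus = 6^(1/3) ≈ 1.817121
Root arguments: θ_k = (0° + 360°k)/3 for k = 0, 1, ..., 2
Compute each root as (root modulus)(cos θ_k + i sin θ_k) using full-precision intermediates, then round to 4 decimal places.
Roots: 1.8171, -0.9086 + 1.5737i, -0.9086 - 1.5737i


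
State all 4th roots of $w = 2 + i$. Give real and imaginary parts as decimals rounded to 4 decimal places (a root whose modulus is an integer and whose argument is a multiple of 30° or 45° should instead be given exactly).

|w| = sqrt(5) ≈ 2.236068, arg(w) ≈ 26.565051°
Root modulus = sqrt(5)^(1/4) ≈ 1.222845
Root arguments: θ_k = (arg(w) + 360°k)/4 for k = 0, 1, ..., 3
Compute each root as (root modulus)(cos θ_k + i sin θ_k) using full-precision intermediates, then round to 4 decimal places.
Roots: 1.2146 + 0.1414i, -0.1414 + 1.2146i, -1.2146 - 0.1414i, 0.1414 - 1.2146i


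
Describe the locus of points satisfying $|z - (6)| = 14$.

|z - z0| = r describes a circle centered at z0 with radius r
Here z0 = 6 and r = 14
Locus: Circle centered at (6, 0) with radius 14


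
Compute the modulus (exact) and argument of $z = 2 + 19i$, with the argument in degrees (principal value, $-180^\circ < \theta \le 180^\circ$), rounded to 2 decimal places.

|z| = sqrt(2^2 + 19^2) = sqrt(365)
arg(z) = arctan(b/a) = arctan(19/2) (quadrant-adjusted) = 83.99°


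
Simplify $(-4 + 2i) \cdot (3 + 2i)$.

(a1*a2 - b1*b2) + (a1*b2 + b1*a2)i
= (-12 - 4) + (-8 + 6)i
= -16 - 2i


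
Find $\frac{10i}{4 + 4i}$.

Multiply numerator and denominator by conjugate (4 - 4i):
= (10i)(4 - 4i) / (4^2 + 4^2)
= (40 + 40i) / 32
Divide through by 8: (5 + 5i) / 4
= 5/4 + (5/4)i


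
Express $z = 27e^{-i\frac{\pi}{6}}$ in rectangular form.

a = r cos θ = 27 * sqrt(3)/2 = 27*sqrt(3)/2
b = r sin θ = 27 * -1/2 = -27/2
z = 27*sqrt(3)/2 - (27/2)i


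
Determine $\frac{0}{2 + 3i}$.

Multiply numerator and denominator by conjugate (2 - 3i):
= (0)(2 - 3i) / (2^2 + 3^2)
= (0) / 13
= 0


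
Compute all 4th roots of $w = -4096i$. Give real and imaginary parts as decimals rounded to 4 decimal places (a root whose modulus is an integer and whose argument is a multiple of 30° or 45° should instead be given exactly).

|w| = 4096, arg(w) = 270°
Root modulus = 4096^(1/4) = 8
Root arguments: θ_k = (270° + 360°k)/4 for k = 0, 1, ..., 3
Compute each root as (root modulus)(cos θ_k + i sin θ_k) using full-precision intermediates, then round to 4 decimal places.
Roots: 3.0615 + 7.3910i, -7.3910 + 3.0615i, -3.0615 - 7.3910i, 7.3910 - 3.0615i


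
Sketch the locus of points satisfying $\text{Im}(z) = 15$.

Im(z) = y where z = x + yi; the equation y = 15 is satisfied by all points with that y-coordinate
Locus: Horizontal line y = 15


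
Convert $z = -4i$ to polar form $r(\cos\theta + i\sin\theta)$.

r = |z| = sqrt(a^2 + b^2) = sqrt((0)^2 + (-4)^2) = sqrt(0 + 16) = sqrt(16) = 4
a = 0 and b < 0, so z lies on the negative imaginary axis: θ = 270°
z = 4(cos 270° + i sin 270°)


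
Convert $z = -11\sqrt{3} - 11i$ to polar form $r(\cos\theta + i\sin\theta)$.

r = |z| = sqrt(a^2 + b^2) = sqrt((-11*sqrt(3))^2 + (-11)^2) = sqrt(363 + 121) = sqrt(484) = 22
θ = arctan(b/a) = arctan(-11/-19.0526) (quadrant-adjusted) = 210°
z = 22(cos 210° + i sin 210°)


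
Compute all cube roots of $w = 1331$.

|w| = 1331, arg(w) = 0°
Root modulus = 1331^(1/3) = 11
Root arguments: θ_k = (0° + 360°k)/3 for k = 0, 1, ..., 2
Roots: 11, -11/2 + (11*sqrt(3)/2)i, -11/2 - (11*sqrt(3)/2)i


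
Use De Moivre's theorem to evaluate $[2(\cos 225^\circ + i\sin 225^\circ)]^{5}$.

By De Moivre: z^n = r^n(cos(nθ) + i sin(nθ))
= 2^5(cos(5*225°) + i sin(5*225°))
= 32(cos 45° + i sin 45°)
= 16*sqrt(2) + 16*sqrt(2)i


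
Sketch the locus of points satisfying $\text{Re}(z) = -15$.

Re(z) = x where z = x + yi; the equation x = -15 is satisfied by all points with that x-coordinate
Locus: Vertical line x = -15


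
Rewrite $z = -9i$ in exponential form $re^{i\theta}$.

r = |z| = sqrt((0)^2 + (-9)^2) = sqrt(0 + 81) = sqrt(81) = 9
a = 0 and b < 0, so z lies on the negative imaginary axis: θ = -90° = -π/2
z = 9e^(-i*π/2)


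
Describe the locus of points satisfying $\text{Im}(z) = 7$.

Im(z) = y where z = x + yi; the equation y = 7 is satisfied by all points with that y-coordinate
Locus: Horizontal line y = 7


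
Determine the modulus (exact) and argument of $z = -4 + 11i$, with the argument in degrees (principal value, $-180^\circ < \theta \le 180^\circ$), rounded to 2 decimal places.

|z| = sqrt((-4)^2 + 11^2) = sqrt(137)
arg(z) = arctan(b/a) = arctan(11/-4) (quadrant-adjusted) = 109.98°


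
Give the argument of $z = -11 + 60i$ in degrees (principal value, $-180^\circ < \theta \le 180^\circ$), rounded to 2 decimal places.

θ = arctan(b/a) = arctan(60/-11) (quadrant-adjusted) = 100.39°


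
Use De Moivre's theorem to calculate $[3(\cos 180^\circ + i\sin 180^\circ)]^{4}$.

By De Moivre: z^n = r^n(cos(nθ) + i sin(nθ))
= 3^4(cos(4*180°) + i sin(4*180°))
= 81(cos 0° + i sin 0°)
= 81


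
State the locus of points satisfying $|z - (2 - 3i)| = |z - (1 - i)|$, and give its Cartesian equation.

|z - z1| = |z - z2| means z is equidistant from z1 and z2,
i.e. the perpendicular bisector of the segment from (2, -3) to (1, -1) (midpoint (3/2, -2)).
With z = x + yi, square both sides:
(x - 2)^2 + (y - (-3))^2 = (x - 1)^2 + (y - (-1))^2
The x^2 and y^2 terms cancel: -2x + 4y = 2 - 13 = -11
Simplify: 2x - 4y = 11
Locus: Perpendicular bisector of the segment from (2, -3) to (1, -1): the line 2x - 4y = 11


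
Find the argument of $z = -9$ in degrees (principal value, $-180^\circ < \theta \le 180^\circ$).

b = 0 and a < 0, so z lies on the negative real axis: θ = 180°


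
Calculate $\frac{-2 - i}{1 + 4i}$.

Multiply numerator and denominator by conjugate (1 - 4i):
= (-2 - i)(1 - 4i) / (1^2 + 4^2)
= (-6 + 7i) / 17
= -6/17 + (7/17)i


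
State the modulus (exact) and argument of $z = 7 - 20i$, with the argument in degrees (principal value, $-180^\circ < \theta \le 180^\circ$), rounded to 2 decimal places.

|z| = sqrt(7^2 + (-20)^2) = sqrt(449)
arg(z) = arctan(b/a) = arctan(-20/7) (quadrant-adjusted) = -70.71°


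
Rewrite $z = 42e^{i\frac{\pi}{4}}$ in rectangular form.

a = r cos θ = 42 * sqrt(2)/2 = 21*sqrt(2)
b = r sin θ = 42 * sqrt(2)/2 = 21*sqrt(2)
z = 21*sqrt(2) + 21*sqrt(2)i


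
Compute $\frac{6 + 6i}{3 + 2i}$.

Multiply numerator and denominator by conjugate (3 - 2i):
= (6 + 6i)(3 - 2i) / (3^2 + 2^2)
= (30 + 6i) / 13
= 30/13 + (6/13)i


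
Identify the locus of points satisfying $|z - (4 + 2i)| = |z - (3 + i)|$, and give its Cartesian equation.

|z - z1| = |z - z2| means z is equidistant from z1 and z2,
i.e. the perpendicular bisector of the segment from (4, 2) to (3, 1) (midpoint (7/2, 3/2)).
With z = x + yi, square both sides:
(x - 4)^2 + (y - 2)^2 = (x - 3)^2 + (y - 1)^2
The x^2 and y^2 terms cancel: -2x + (-2)y = 10 - 20 = -10
Simplify: x + y = 5
Locus: Perpendicular bisector of the segment from (4, 2) to (3, 1): the line x + y = 5


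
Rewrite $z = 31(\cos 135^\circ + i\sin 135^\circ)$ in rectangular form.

a = r cos θ = 31 * -sqrt(2)/2 = -31*sqrt(2)/2
b = r sin θ = 31 * sqrt(2)/2 = 31*sqrt(2)/2
z = -31*sqrt(2)/2 + (31*sqrt(2)/2)i


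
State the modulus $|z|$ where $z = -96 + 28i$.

|z| = sqrt(a^2 + b^2) = sqrt((-96)^2 + 28^2) = sqrt(10000) = 100


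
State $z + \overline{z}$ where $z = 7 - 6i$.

z + conjugate(z) = (a + bi) + (a - bi) = 2a
= 2 * 7 = 14


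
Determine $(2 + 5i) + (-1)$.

(2 + (-1)) + (5 + 0)i = 1 + 5i


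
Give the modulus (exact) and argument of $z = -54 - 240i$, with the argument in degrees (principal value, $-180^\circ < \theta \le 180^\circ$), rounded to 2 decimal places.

|z| = sqrt((-54)^2 + (-240)^2) = 246
arg(z) = arctan(b/a) = arctan(-240/-54) (quadrant-adjusted) = -102.68°


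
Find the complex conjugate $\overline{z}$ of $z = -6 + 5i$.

If z = a + bi, then conjugate(z) = a - bi
conjugate(-6 + 5i) = -6 - 5i


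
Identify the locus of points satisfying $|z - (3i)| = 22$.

|z - z0| = r describes a circle centered at z0 with radius r
Here z0 = 3i and r = 22
Locus: Circle centered at (0, 3) with radius 22


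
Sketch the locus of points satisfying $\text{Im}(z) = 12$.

Im(z) = y where z = x + yi; the equation y = 12 is satisfied by all points with that y-coordinate
Locus: Horizontal line y = 12


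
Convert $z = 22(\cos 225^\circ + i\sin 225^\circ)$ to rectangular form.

a = r cos θ = 22 * -sqrt(2)/2 = -11*sqrt(2)
b = r sin θ = 22 * -sqrt(2)/2 = -11*sqrt(2)
z = -11*sqrt(2) - 11*sqrt(2)i


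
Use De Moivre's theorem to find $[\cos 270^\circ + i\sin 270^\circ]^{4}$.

By De Moivre: z^n = r^n(cos(nθ) + i sin(nθ))
= 1^4(cos(4*270°) + i sin(4*270°))
= 1(cos 0° + i sin 0°)
= 1


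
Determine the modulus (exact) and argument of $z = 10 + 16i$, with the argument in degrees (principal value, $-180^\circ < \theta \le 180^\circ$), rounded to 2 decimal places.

|z| = sqrt(10^2 + 16^2) = sqrt(356)
arg(z) = arctan(b/a) = arctan(16/10) (quadrant-adjusted) = 57.99°


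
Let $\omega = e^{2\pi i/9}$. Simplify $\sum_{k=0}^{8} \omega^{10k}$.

Let ζ = ω^10 = e^(2πi·10/9). Since 9 ∤ 10, ζ ≠ 1.
Sum = Σ_{k=0}^{8} ζ^k = (ζ^9 - 1)/(ζ - 1) = (ω^{10·9} - 1)/(ζ - 1) = (1 - 1)/(ζ - 1) = 0


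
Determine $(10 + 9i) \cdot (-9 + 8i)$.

(a1*a2 - b1*b2) + (a1*b2 + b1*a2)i
= (-90 - 72) + (80 + (-81))i
= -162 - i


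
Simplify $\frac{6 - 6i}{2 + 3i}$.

Multiply numerator and denominator by conjugate (2 - 3i):
= (6 - 6i)(2 - 3i) / (2^2 + 3^2)
= (-6 - 30i) / 13
= -6/13 - (30/13)i


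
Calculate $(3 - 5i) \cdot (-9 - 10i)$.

(a1*a2 - b1*b2) + (a1*b2 + b1*a2)i
= (-27 - 50) + (-30 + 45)i
= -77 + 15i


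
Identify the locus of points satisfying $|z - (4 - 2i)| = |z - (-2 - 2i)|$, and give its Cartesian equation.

|z - z1| = |z - z2| means z is equidistant from z1 and z2,
i.e. the perpendicular bisector of the segment from (4, -2) to (-2, -2) (midpoint (1, -2)).
With z = x + yi, square both sides:
(x - 4)^2 + (y - (-2))^2 = (x - (-2))^2 + (y - (-2))^2
The x^2 and y^2 terms cancel: -12x + 0y = 8 - 20 = -12
Simplify: x = 1
Locus: Perpendicular bisector of the segment from (4, -2) to (-2, -2): the line x = 1


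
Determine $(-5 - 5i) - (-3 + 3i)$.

(-5 - (-3)) + (-5 - 3)i = -2 - 8i


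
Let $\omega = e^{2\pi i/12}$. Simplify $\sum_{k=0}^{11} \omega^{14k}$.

Let ζ = ω^14 = e^(2πi·14/12). Since 12 ∤ 14, ζ ≠ 1.
Sum = Σ_{k=0}^{11} ζ^k = (ζ^12 - 1)/(ζ - 1) = (ω^{14·12} - 1)/(ζ - 1) = (1 - 1)/(ζ - 1) = 0


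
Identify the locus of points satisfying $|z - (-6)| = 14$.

|z - z0| = r describes a circle centered at z0 with radius r
Here z0 = -6 and r = 14
Locus: Circle centered at (-6, 0) with radius 14


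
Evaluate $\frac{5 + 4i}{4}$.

Divisor is real, so divide each part by 4:
= 5/4 + i


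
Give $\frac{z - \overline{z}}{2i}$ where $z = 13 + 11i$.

z - conjugate(z) = 2bi
(z - conjugate(z))/(2i) = 2bi/(2i) = b = 11


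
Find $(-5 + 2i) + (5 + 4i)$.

(-5 + 5) + (2 + 4)i = 6i


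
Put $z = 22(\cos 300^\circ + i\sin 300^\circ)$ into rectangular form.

a = r cos θ = 22 * 1/2 = 11
b = r sin θ = 22 * -sqrt(3)/2 = -11*sqrt(3)
z = 11 - 11*sqrt(3)i


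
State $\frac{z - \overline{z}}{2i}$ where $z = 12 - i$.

z - conjugate(z) = 2bi
(z - conjugate(z))/(2i) = 2bi/(2i) = b = -1


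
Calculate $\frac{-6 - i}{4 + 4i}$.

Multiply numerator and denominator by conjugate (4 - 4i):
= (-6 - i)(4 - 4i) / (4^2 + 4^2)
= (-28 + 20i) / 32
Divide through by 4: (-7 + 5i) / 8
= -7/8 + (5/8)i


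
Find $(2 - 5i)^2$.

(a + bi)^2 = a^2 - b^2 + 2abi
= 2^2 - (-5)^2 + 2*2*(-5)i
= -21 - 20i


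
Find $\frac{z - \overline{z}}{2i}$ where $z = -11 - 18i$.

z - conjugate(z) = 2bi
(z - conjugate(z))/(2i) = 2bi/(2i) = b = -18


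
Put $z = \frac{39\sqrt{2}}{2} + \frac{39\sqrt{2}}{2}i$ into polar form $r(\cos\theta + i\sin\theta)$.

r = |z| = sqrt(a^2 + b^2) = sqrt((39*sqrt(2)/2)^2 + (39*sqrt(2)/2)^2) = sqrt(1521/2 + 1521/2) = sqrt(1521) = 39
θ = arctan(b/a) = arctan(27.5772/27.5772) (quadrant-adjusted) = 45°
z = 39(cos 45° + i sin 45°)


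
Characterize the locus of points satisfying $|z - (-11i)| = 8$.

|z - z0| = r describes a circle centered at z0 with radius r
Here z0 = -11i and r = 8
Locus: Circle centered at (0, -11) with radius 8


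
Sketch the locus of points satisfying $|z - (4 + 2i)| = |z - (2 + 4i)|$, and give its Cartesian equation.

|z - z1| = |z - z2| means z is equidistant from z1 and z2,
i.e. the perpendicular bisector of the segment from (4, 2) to (2, 4) (midpoint (3, 3)).
With z = x + yi, square both sides:
(x - 4)^2 + (y - 2)^2 = (x - 2)^2 + (y - 4)^2
The x^2 and y^2 terms cancel: -4x + 4y = 20 - 20 = 0
Simplify: x - y = 0
Locus: Perpendicular bisector of the segment from (4, 2) to (2, 4): the line x - y = 0


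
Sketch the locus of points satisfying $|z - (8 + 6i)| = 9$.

|z - z0| = r describes a circle centered at z0 with radius r
Here z0 = 8 + 6i and r = 9
Locus: Circle centered at (8, 6) with radius 9


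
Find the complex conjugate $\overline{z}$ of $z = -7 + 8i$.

If z = a + bi, then conjugate(z) = a - bi
conjugate(-7 + 8i) = -7 - 8i


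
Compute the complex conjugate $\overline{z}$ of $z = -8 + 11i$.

If z = a + bi, then conjugate(z) = a - bi
conjugate(-8 + 11i) = -8 - 11i


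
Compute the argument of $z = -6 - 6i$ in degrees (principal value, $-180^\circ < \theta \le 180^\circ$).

θ = arctan(b/a) = arctan(-6/-6) (quadrant-adjusted) = -135°


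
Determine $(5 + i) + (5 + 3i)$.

(5 + 5) + (1 + 3)i = 10 + 4i


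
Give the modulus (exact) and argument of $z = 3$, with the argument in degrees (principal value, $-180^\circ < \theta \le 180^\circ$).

|z| = sqrt(3^2 + 0^2) = 3
b = 0 and a > 0, so z lies on the positive real axis: arg(z) = 0°


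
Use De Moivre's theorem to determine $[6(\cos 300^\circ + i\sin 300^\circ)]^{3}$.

By De Moivre: z^n = r^n(cos(nθ) + i sin(nθ))
= 6^3(cos(3*300°) + i sin(3*300°))
= 216(cos 180° + i sin 180°)
= -216


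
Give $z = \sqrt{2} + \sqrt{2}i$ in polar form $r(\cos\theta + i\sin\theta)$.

r = |z| = sqrt(a^2 + b^2) = sqrt((sqrt(2))^2 + (sqrt(2))^2) = sqrt(2 + 2) = sqrt(4) = 2
θ = arctan(b/a) = arctan(1.4142/1.4142) (quadrant-adjusted) = 45°
z = 2(cos 45° + i sin 45°)


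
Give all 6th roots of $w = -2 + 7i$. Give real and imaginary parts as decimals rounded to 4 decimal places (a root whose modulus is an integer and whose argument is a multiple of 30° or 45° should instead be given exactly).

|w| = sqrt(53) ≈ 7.280110, arg(w) ≈ 105.945396°
Root modulus = sqrt(53)^(1/6) ≈ 1.392162
Root arguments: θ_k = (arg(w) + 360°k)/6 for k = 0, 1, ..., 5
Compute each root as (root modulus)(cos θ_k + i sin θ_k) using full-precision intermediates, then round to 4 decimal places.
Roots: 1.3266 + 0.4223i, 0.2976 + 1.3600i, -1.0290 + 0.9377i, -1.3266 - 0.4223i, -0.2976 - 1.3600i, 1.0290 - 0.9377i


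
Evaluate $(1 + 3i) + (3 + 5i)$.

(1 + 3) + (3 + 5)i = 4 + 8i


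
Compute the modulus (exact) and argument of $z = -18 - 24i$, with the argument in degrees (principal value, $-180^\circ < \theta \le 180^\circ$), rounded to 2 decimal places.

|z| = sqrt((-18)^2 + (-24)^2) = 30
arg(z) = arctan(b/a) = arctan(-24/-18) (quadrant-adjusted) = -126.87°


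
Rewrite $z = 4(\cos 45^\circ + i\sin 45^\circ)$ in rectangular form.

a = r cos θ = 4 * sqrt(2)/2 = 2*sqrt(2)
b = r sin θ = 4 * sqrt(2)/2 = 2*sqrt(2)
z = 2*sqrt(2) + 2*sqrt(2)i


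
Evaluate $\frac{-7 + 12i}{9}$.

Divisor is real, so divide each part by 9:
= -7/9 + (4/3)i


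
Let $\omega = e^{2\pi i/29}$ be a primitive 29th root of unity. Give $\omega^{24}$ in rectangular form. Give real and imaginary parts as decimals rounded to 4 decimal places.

ω^24 = e^(2πi·24/29) = e^(i·48π/29)
= cos(48π/29) + i sin(48π/29)
= 0.4684 - 0.8835i


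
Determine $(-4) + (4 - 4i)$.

(-4 + 4) + (0 + (-4))i = -4i


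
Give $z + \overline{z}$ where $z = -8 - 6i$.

z + conjugate(z) = (a + bi) + (a - bi) = 2a
= 2 * (-8) = -16


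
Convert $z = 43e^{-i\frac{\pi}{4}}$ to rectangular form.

a = r cos θ = 43 * sqrt(2)/2 = 43*sqrt(2)/2
b = r sin θ = 43 * -sqrt(2)/2 = -43*sqrt(2)/2
z = 43*sqrt(2)/2 - (43*sqrt(2)/2)i


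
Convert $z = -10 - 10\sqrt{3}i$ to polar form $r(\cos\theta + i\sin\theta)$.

r = |z| = sqrt(a^2 + b^2) = sqrt((-10)^2 + (-10*sqrt(3))^2) = sqrt(100 + 300) = sqrt(400) = 20
θ = arctan(b/a) = arctan(-17.3205/-10) (quadrant-adjusted) = 240°
z = 20(cos 240° + i sin 240°)


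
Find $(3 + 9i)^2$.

(a + bi)^2 = a^2 - b^2 + 2abi
= 3^2 - 9^2 + 2*3*9i
= -72 + 54i


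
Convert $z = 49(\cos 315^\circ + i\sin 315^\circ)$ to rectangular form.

a = r cos θ = 49 * sqrt(2)/2 = 49*sqrt(2)/2
b = r sin θ = 49 * -sqrt(2)/2 = -49*sqrt(2)/2
z = 49*sqrt(2)/2 - (49*sqrt(2)/2)i


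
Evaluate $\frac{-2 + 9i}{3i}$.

Multiply numerator and denominator by conjugate (-3i):
= (-2 + 9i)(-3i) / (0^2 + 3^2)
= (27 + 6i) / 9
Divide through by 3: (9 + 2i) / 3
= 3 + (2/3)i


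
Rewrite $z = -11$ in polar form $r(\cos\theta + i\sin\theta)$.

r = |z| = sqrt(a^2 + b^2) = sqrt((-11)^2 + (0)^2) = sqrt(121 + 0) = sqrt(121) = 11
b = 0 and a < 0, so z lies on the negative real axis: θ = 180°
z = 11(cos 180° + i sin 180°)


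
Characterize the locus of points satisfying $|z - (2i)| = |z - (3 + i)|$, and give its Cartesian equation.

|z - z1| = |z - z2| means z is equidistant from z1 and z2,
i.e. the perpendicular bisector of the segment from (0, 2) to (3, 1) (midpoint (3/2, 3/2)).
With z = x + yi, square both sides:
(x - 0)^2 + (y - 2)^2 = (x - 3)^2 + (y - 1)^2
The x^2 and y^2 terms cancel: 6x + (-2)y = 10 - 4 = 6
Simplify: 3x - y = 3
Locus: Perpendicular bisector of the segment from (0, 2) to (3, 1): the line 3x - y = 3


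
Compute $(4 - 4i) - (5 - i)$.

(4 - 5) + (-4 - (-1))i = -1 - 3i


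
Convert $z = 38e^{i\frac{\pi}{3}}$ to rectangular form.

a = r cos θ = 38 * 1/2 = 19
b = r sin θ = 38 * sqrt(3)/2 = 19*sqrt(3)
z = 19 + 19*sqrt(3)i


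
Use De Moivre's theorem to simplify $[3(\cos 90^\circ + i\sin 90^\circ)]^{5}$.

By De Moivre: z^n = r^n(cos(nθ) + i sin(nθ))
= 3^5(cos(5*90°) + i sin(5*90°))
= 243(cos 90° + i sin 90°)
= 243i


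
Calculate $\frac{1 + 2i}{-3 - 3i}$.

Multiply numerator and denominator by conjugate (-3 + 3i):
= (1 + 2i)(-3 + 3i) / ((-3)^2 + (-3)^2)
= (-9 - 3i) / 18
Divide through by 3: (-3 - i) / 6
= -1/2 - (1/6)i


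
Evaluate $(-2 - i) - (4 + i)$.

(-2 - 4) + (-1 - 1)i = -6 - 2i
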